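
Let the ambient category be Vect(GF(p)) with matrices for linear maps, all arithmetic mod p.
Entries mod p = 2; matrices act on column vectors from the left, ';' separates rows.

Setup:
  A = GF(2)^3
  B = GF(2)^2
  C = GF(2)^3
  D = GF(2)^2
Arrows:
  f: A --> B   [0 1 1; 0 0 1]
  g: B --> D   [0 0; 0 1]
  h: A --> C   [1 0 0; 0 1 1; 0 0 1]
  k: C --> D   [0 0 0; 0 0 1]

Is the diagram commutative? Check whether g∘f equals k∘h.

Path 1 = f;g:
  e0=[1,0,0] f-->[0,0] g-->[0,0]
  e1=[0,1,0] f-->[1,0] g-->[0,0]
  e2=[0,0,1] f-->[1,1] g-->[0,1]
  ⟦path⟧₁ = [0 0 0; 0 0 1]
Path 2 = h;k:
  e0=[1,0,0] h-->[1,0,0] k-->[0,0]
  e1=[0,1,0] h-->[0,1,0] k-->[0,0]
  e2=[0,0,1] h-->[0,1,1] k-->[0,1]
  ⟦path⟧₂ = [0 0 0; 0 0 1]
Equal? equal; square commutes

Answer: COMMUTES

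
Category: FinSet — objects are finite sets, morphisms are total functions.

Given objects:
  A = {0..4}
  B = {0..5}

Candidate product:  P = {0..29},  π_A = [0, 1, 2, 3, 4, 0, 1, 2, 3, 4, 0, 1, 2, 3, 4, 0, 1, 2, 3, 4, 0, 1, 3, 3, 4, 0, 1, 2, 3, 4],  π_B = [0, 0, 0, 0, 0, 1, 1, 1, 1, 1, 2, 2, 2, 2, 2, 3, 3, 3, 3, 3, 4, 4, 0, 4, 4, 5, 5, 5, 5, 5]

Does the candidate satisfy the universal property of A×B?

Answer: NOT A VALID PRODUCT — duplicate pair at indices 3,22

Trace:
|A|·|B| = 5·6 = 30;  |P| = 30
Check the pairing map k ↦ (π_A(k), π_B(k)):
  0 -> (0,0)
  1 -> (1,0)
  2 -> (2,0)
  3 -> (3,0)
  4 -> (4,0)
  5 -> (0,1)
  6 -> (1,1)
  7 -> (2,1)
  8 -> (3,1)
  9 -> (4,1)
  10 -> (0,2)
  11 -> (1,2)
  12 -> (2,2)
  13 -> (3,2)
  14 -> (4,2)
  15 -> (0,3)
  16 -> (1,3)
  17 -> (2,3)
  18 -> (3,3)
  19 -> (4,3)
  20 -> (0,4)
  21 -> (1,4)
  22 -> (3,0)  ✗ repeats pair of k=3
  23 -> (3,4)
  24 -> (4,4)
  25 -> (0,5)
  26 -> (1,5)
  27 -> (2,5)
  28 -> (3,5)
  29 -> (4,5)
distinct pairs in image: 29 / 30 needed
  → (3,0) hit at k=3 and k=22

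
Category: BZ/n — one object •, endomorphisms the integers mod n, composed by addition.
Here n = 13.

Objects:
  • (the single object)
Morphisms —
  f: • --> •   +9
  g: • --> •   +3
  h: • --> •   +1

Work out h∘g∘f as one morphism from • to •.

  0 +9≡9 +3≡12 +1≡0  (mod 13)
composite: +0

Answer: +0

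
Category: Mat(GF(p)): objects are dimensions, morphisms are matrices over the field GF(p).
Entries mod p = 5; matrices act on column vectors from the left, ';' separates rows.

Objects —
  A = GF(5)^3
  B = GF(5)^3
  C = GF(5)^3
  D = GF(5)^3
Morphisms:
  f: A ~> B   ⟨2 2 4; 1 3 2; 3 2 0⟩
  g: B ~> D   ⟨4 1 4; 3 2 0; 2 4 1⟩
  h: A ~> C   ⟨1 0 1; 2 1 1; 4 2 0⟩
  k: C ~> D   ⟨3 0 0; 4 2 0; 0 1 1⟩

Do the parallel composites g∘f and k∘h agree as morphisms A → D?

Answer: DOES NOT COMMUTE

Work:
1) trace f;g:
  e0=(1,0,0) f~>(2,1,3) g~>(1,3,1)
  e1=(0,1,0) f~>(2,3,2) g~>(4,2,3)
  e2=(0,0,1) f~>(4,2,0) g~>(3,1,1)
  composite₁ = ⟨1 4 3; 3 2 1; 1 3 1⟩
2) trace h;k:
  e0=(1,0,0) h~>(1,2,4) k~>(3,3,1)
  e1=(0,1,0) h~>(0,1,2) k~>(0,2,3)
  e2=(0,0,1) h~>(1,1,0) k~>(3,1,1)
  composite₂ = ⟨3 0 3; 3 2 1; 1 3 1⟩
Equal? differ; not commutative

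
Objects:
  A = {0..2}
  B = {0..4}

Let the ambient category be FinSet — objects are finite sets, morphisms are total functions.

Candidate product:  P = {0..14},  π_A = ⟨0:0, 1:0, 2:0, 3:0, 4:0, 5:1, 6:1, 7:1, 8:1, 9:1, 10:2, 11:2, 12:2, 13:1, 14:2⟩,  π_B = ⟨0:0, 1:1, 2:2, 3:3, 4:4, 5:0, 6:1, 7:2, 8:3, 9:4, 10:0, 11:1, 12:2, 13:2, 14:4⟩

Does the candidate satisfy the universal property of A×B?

Answer: NOT A VALID PRODUCT — duplicate pair at indices 7,13

Derivation:
|A|·|B| = 3·5 = 15;  |P| = 15
Check the pairing map k ↦ (π_A(k), π_B(k)):
  0 : (0,0)
  1 : (0,1)
  2 : (0,2)
  3 : (0,3)
  4 : (0,4)
  5 : (1,0)
  6 : (1,1)
  7 : (1,2)
  8 : (1,3)
  9 : (1,4)
  10 : (2,0)
  11 : (2,1)
  12 : (2,2)
  13 : (1,2)  ✗ repeats pair of k=7
  14 : (2,4)
distinct pairs in image: 14 / 15 needed
  → (1,2) hit at k=7 and k=13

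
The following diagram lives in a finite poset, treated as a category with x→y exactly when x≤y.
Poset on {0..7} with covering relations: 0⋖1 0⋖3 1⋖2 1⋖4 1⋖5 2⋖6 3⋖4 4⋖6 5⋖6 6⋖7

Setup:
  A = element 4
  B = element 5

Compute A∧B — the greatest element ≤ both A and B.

Lower bounds of A=4 and B=5: {0,1}
  0 <= 1
  1 <= 1
glb = 1

Answer: A∧B = 1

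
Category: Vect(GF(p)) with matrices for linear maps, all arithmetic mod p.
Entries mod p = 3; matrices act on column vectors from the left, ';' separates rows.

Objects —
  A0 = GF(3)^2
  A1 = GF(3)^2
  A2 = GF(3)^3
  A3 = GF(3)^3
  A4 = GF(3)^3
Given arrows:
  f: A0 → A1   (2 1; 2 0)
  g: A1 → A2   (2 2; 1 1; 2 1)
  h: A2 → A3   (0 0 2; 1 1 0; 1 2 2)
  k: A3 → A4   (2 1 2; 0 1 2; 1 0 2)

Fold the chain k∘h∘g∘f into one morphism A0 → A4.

Answer: (2 0; 2 1; 2 2)

Trace:
  e0=⟨1,0⟩ f→⟨2,2⟩ g→⟨2,1,0⟩ h→⟨0,0,1⟩ k→⟨2,2,2⟩
  e1=⟨0,1⟩ f→⟨1,0⟩ g→⟨2,1,2⟩ h→⟨1,0,2⟩ k→⟨0,1,2⟩
⟦path⟧: (2 0; 2 1; 2 2)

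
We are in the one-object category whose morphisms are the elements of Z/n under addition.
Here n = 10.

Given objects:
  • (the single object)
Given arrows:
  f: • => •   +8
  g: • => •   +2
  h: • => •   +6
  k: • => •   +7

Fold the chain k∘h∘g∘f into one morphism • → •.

Answer: +3

Trace:
  0 +8≡8 +2≡0 +6≡6 +7≡3  (mod 10)
⟦path⟧: +3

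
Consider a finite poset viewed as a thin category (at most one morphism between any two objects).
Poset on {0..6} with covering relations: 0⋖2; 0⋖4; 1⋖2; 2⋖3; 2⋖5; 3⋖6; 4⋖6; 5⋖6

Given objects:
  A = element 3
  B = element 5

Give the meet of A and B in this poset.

Common predecessors of 3,5: {0,1,2}
  0 <= 2
  1 <= 2
  2 <= 2
glb = 2

Answer: A∧B = 2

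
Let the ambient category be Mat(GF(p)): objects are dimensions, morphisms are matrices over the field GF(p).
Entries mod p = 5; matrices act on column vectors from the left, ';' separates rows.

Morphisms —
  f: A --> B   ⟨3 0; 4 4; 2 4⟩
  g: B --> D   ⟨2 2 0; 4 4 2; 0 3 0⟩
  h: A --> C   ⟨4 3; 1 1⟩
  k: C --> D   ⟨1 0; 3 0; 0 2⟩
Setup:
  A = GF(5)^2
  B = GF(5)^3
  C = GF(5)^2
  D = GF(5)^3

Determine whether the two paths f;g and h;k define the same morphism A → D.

Answer: COMMUTES

Trace:
Path 1 = f;g:
  e0=(1,0) f-->(3,4,2) g-->(4,2,2)
  e1=(0,1) f-->(0,4,4) g-->(3,4,2)
  composite₁ = ⟨4 3; 2 4; 2 2⟩
Path 2 = h;k:
  e0=(1,0) h-->(4,1) k-->(4,2,2)
  e1=(0,1) h-->(3,1) k-->(3,4,2)
  composite₂ = ⟨4 3; 2 4; 2 2⟩
Equal? same morphism ✓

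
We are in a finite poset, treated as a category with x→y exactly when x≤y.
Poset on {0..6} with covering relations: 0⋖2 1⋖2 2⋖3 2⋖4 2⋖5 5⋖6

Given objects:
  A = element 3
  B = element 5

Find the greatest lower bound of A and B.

Lower bounds of A=3 and B=5: {0,1,2}
  0 <= 2
  1 <= 2
  2 <= 2
glb = 2

Answer: A∧B = 2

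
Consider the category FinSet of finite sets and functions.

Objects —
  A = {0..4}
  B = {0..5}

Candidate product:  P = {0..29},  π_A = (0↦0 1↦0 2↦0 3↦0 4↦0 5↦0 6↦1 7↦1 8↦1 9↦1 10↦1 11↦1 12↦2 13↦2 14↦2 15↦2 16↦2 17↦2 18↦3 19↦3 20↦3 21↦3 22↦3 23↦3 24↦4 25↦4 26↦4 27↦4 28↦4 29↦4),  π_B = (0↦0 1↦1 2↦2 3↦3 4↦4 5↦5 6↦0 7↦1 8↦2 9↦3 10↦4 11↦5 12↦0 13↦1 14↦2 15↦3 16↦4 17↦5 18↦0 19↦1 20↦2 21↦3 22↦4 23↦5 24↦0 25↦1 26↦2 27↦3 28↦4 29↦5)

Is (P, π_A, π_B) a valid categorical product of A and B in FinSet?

|A|·|B| = 5·6 = 30;  |P| = 30
Check the pairing map k ↦ (π_A(k), π_B(k)):
  0 ↦ (0,0)
  1 ↦ (0,1)
  2 ↦ (0,2)
  3 ↦ (0,3)
  4 ↦ (0,4)
  5 ↦ (0,5)
  6 ↦ (1,0)
  7 ↦ (1,1)
  8 ↦ (1,2)
  9 ↦ (1,3)
  10 ↦ (1,4)
  11 ↦ (1,5)
  12 ↦ (2,0)
  13 ↦ (2,1)
  14 ↦ (2,2)
  15 ↦ (2,3)
  16 ↦ (2,4)
  17 ↦ (2,5)
  18 ↦ (3,0)
  19 ↦ (3,1)
  20 ↦ (3,2)
  21 ↦ (3,3)
  22 ↦ (3,4)
  23 ↦ (3,5)
  24 ↦ (4,0)
  25 ↦ (4,1)
  26 ↦ (4,2)
  27 ↦ (4,3)
  28 ↦ (4,4)
  29 ↦ (4,5)
distinct pairs in image: 30 / 30 needed
  → bijection onto A×B; projections well-typed.

Answer: VALID PRODUCT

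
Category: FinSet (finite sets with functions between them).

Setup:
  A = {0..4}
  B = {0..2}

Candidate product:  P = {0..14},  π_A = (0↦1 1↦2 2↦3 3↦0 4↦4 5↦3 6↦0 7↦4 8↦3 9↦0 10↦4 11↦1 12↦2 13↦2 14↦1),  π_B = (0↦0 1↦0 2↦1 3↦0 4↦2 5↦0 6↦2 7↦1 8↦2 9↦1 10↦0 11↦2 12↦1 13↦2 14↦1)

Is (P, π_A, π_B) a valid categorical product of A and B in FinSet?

Answer: VALID PRODUCT

Trace:
|A|·|B| = 5·3 = 15;  |P| = 15
Check the pairing map k ↦ (π_A(k), π_B(k)):
  0 ↦ (1,0)
  1 ↦ (2,0)
  2 ↦ (3,1)
  3 ↦ (0,0)
  4 ↦ (4,2)
  5 ↦ (3,0)
  6 ↦ (0,2)
  7 ↦ (4,1)
  8 ↦ (3,2)
  9 ↦ (0,1)
  10 ↦ (4,0)
  11 ↦ (1,2)
  12 ↦ (2,1)
  13 ↦ (2,2)
  14 ↦ (1,1)
distinct pairs in image: 15 / 15 needed
  → bijection onto A×B; projections well-typed.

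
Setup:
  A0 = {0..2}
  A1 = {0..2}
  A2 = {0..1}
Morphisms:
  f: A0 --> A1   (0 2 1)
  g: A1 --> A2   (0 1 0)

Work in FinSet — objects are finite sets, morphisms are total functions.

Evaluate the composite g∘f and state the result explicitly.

  0 f-->0 g-->0
  1 f-->2 g-->0
  2 f-->1 g-->1
composite: (0 0 1)

Answer: (0 0 1)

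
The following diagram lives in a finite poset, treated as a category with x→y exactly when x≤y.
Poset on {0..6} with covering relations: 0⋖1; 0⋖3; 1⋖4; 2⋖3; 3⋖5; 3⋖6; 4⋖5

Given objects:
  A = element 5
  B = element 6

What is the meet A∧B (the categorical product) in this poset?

Common predecessors of 5,6: {0,2,3}
  0 <= 3
  2 <= 3
  3 <= 3
glb = 3

Answer: A∧B = 3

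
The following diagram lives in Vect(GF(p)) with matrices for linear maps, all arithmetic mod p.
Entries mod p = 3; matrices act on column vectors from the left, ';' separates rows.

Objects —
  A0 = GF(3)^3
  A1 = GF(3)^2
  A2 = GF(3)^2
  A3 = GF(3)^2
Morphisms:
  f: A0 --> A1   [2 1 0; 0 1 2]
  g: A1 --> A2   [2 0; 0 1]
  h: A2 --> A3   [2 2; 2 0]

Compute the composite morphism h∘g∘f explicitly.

  e0=(1,0,0) f-->(2,0) g-->(1,0) h-->(2,2)
  e1=(0,1,0) f-->(1,1) g-->(2,1) h-->(0,1)
  e2=(0,0,1) f-->(0,2) g-->(0,2) h-->(1,0)
result: [2 0 1; 2 1 0]

Answer: [2 0 1; 2 1 0]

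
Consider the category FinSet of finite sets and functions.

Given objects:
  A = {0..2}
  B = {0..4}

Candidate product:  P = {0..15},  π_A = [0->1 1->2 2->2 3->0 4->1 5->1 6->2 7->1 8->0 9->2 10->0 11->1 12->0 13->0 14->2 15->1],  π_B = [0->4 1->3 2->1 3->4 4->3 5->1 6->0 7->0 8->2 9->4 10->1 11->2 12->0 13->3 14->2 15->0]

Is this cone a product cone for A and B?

|A|·|B| = 3·5 = 15;  |P| = 16
  → cardinalities differ; no bijection possible.

Answer: NOT A VALID PRODUCT — |P|=16 ≠ |A|·|B|=15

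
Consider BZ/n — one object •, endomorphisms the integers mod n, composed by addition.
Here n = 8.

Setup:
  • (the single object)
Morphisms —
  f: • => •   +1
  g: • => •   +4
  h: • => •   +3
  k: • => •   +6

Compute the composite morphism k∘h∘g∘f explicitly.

  0 +1≡1 +4≡5 +3≡0 +6≡6  (mod 8)
composite: +6

Answer: +6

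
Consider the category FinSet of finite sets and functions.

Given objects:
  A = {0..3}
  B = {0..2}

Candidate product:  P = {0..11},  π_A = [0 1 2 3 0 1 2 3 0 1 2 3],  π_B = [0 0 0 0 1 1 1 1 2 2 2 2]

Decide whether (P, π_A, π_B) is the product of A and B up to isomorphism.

Answer: VALID PRODUCT

Work:
|A|·|B| = 4·3 = 12;  |P| = 12
Check the pairing map k ↦ (π_A(k), π_B(k)):
  0 ↦ (0,0)
  1 ↦ (1,0)
  2 ↦ (2,0)
  3 ↦ (3,0)
  4 ↦ (0,1)
  5 ↦ (1,1)
  6 ↦ (2,1)
  7 ↦ (3,1)
  8 ↦ (0,2)
  9 ↦ (1,2)
  10 ↦ (2,2)
  11 ↦ (3,2)
distinct pairs in image: 12 / 12 needed
  → bijection onto A×B; projections well-typed.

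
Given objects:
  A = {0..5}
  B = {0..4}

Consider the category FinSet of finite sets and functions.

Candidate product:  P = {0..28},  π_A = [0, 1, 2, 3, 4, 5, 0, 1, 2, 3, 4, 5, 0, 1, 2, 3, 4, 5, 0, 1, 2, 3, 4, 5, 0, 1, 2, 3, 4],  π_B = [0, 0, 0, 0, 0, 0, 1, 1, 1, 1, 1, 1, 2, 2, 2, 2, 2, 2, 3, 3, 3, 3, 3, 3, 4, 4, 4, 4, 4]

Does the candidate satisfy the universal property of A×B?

Answer: NOT A VALID PRODUCT — |P|=29 ≠ |A|·|B|=30

Work:
|A|·|B| = 6·5 = 30;  |P| = 29
  → cardinalities differ; no bijection possible.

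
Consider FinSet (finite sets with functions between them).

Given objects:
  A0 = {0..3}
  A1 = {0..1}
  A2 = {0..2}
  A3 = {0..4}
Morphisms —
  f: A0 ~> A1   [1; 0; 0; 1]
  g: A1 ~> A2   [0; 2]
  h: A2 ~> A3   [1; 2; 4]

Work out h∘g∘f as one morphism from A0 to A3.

  0 f~>1 g~>2 h~>4
  1 f~>0 g~>0 h~>1
  2 f~>0 g~>0 h~>1
  3 f~>1 g~>2 h~>4
⟦path⟧: [4; 1; 1; 4]

Answer: [4; 1; 1; 4]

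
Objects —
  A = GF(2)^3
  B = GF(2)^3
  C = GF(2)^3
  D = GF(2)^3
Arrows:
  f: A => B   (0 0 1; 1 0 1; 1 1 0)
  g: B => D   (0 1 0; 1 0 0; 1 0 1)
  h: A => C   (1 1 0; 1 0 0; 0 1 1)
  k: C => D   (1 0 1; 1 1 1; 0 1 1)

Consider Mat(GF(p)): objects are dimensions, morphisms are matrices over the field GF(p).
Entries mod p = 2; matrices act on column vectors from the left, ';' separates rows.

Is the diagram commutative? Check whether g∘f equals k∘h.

1) trace f;g:
  e0=(1,0,0) f=>(0,1,1) g=>(1,0,1)
  e1=(0,1,0) f=>(0,0,1) g=>(0,0,1)
  e2=(0,0,1) f=>(1,1,0) g=>(1,1,1)
  result₁ = (1 0 1; 0 0 1; 1 1 1)
2) trace h;k:
  e0=(1,0,0) h=>(1,1,0) k=>(1,0,1)
  e1=(0,1,0) h=>(1,0,1) k=>(0,0,1)
  e2=(0,0,1) h=>(0,0,1) k=>(1,1,1)
  result₂ = (1 0 1; 0 0 1; 1 1 1)
Equal? equal; square commutes

Answer: COMMUTES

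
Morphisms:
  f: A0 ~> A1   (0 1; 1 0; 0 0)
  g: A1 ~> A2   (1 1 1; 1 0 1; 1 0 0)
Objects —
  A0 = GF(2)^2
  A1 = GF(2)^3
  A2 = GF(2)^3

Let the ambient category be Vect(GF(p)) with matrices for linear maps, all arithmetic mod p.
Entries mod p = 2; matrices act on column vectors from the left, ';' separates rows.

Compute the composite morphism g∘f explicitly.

  e0=[1,0] f~>[0,1,0] g~>[1,0,0]
  e1=[0,1] f~>[1,0,0] g~>[1,1,1]
⟦path⟧: (1 1; 0 1; 0 1)

Answer: (1 1; 0 1; 0 1)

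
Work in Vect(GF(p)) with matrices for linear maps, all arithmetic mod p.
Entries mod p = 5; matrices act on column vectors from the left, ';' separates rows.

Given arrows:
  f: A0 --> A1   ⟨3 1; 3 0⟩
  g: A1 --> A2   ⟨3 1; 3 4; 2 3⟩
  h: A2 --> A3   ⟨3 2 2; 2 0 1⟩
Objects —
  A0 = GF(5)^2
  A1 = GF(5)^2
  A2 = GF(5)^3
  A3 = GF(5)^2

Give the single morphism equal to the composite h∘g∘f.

Answer: ⟨3 4; 4 3⟩

Work:
  e0=(1,0) f-->(3,3) g-->(2,1,0) h-->(3,4)
  e1=(0,1) f-->(1,0) g-->(3,3,2) h-->(4,3)
⟦path⟧: ⟨3 4; 4 3⟩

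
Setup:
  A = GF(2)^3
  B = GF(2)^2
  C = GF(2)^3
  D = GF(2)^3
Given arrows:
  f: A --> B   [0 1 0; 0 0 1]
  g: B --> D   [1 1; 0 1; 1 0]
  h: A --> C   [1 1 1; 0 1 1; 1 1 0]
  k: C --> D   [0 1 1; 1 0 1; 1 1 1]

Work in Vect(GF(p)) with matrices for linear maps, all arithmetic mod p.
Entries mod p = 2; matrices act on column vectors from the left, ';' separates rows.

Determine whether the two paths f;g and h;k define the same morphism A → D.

Along f;g (path 1):
  e0=[1,0,0] f-->[0,0] g-->[0,0,0]
  e1=[0,1,0] f-->[1,0] g-->[1,0,1]
  e2=[0,0,1] f-->[0,1] g-->[1,1,0]
  ⟦path⟧₁ = [0 1 1; 0 0 1; 0 1 0]
Along h;k (path 2):
  e0=[1,0,0] h-->[1,0,1] k-->[1,0,0]
  e1=[0,1,0] h-->[1,1,1] k-->[0,0,1]
  e2=[0,0,1] h-->[1,1,0] k-->[1,1,0]
  ⟦path⟧₂ = [1 0 1; 0 0 1; 0 1 0]
Equal? NO — does not commute

Answer: DOES NOT COMMUTE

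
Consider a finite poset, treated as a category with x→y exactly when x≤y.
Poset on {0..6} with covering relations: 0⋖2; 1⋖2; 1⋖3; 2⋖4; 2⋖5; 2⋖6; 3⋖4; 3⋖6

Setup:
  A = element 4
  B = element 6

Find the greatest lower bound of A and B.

{x : x<=A ∧ x<=B} = {0,1,2,3}  (A=4, B=6)
  maximal lower bounds 2 and 3 are incomparable: neither 2<=3 nor 3<=2
→ no greatest lower bound exists

Answer: NO MEET EXISTS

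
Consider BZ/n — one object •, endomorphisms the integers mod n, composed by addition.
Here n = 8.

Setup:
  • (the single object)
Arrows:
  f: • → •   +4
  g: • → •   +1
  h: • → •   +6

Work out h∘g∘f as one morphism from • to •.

Answer: +3

Work:
  0 +4≡4 +1≡5 +6≡3  (mod 8)
composite: +3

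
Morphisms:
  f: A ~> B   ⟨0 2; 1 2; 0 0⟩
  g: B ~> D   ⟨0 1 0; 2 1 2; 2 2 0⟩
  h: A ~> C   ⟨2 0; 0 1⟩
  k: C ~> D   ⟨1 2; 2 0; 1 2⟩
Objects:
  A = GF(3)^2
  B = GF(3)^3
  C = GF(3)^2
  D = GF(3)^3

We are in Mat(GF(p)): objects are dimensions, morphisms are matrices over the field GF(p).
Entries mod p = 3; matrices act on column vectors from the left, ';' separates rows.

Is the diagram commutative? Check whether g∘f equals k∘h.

Path 1 = f;g:
  e0=⟨1,0⟩ f~>⟨0,1,0⟩ g~>⟨1,1,2⟩
  e1=⟨0,1⟩ f~>⟨2,2,0⟩ g~>⟨2,0,2⟩
  result₁ = ⟨1 2; 1 0; 2 2⟩
Path 2 = h;k:
  e0=⟨1,0⟩ h~>⟨2,0⟩ k~>⟨2,1,2⟩
  e1=⟨0,1⟩ h~>⟨0,1⟩ k~>⟨2,0,2⟩
  result₂ = ⟨2 2; 1 0; 2 2⟩
Equal? NO — does not commute

Answer: DOES NOT COMMUTE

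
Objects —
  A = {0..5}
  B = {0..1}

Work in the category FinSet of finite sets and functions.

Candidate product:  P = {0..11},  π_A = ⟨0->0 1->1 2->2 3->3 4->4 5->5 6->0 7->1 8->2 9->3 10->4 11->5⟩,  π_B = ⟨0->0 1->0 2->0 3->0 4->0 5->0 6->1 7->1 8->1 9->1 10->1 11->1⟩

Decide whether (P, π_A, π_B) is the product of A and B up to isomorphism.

|A|·|B| = 6·2 = 12;  |P| = 12
Check the pairing map k ↦ (π_A(k), π_B(k)):
  0 -> (0,0)
  1 -> (1,0)
  2 -> (2,0)
  3 -> (3,0)
  4 -> (4,0)
  5 -> (5,0)
  6 -> (0,1)
  7 -> (1,1)
  8 -> (2,1)
  9 -> (3,1)
  10 -> (4,1)
  11 -> (5,1)
distinct pairs in image: 12 / 12 needed
  → bijection onto A×B; projections well-typed.

Answer: VALID PRODUCT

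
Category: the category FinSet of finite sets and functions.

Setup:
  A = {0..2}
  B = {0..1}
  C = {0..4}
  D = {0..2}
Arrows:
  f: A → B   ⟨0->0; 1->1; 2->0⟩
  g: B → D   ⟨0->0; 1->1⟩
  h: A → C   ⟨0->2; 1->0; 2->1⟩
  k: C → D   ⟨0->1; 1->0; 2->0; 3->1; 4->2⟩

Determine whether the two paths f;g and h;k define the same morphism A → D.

Answer: COMMUTES

Work:
Along f;g (path 1):
  0 f→0 g→0
  1 f→1 g→1
  2 f→0 g→0
  ⟦path⟧₁ = ⟨0->0; 1->1; 2->0⟩
Along h;k (path 2):
  0 h→2 k→0
  1 h→0 k→1
  2 h→1 k→0
  ⟦path⟧₂ = ⟨0->0; 1->1; 2->0⟩
Equal? equal; square commutes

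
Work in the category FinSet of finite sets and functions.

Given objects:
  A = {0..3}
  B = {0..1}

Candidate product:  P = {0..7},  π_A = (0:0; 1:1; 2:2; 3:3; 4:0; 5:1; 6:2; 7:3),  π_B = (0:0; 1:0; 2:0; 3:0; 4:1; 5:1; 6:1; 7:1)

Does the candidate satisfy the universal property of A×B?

Answer: VALID PRODUCT

Work:
|A|·|B| = 4·2 = 8;  |P| = 8
Check the pairing map k ↦ (π_A(k), π_B(k)):
  0 : (0,0)
  1 : (1,0)
  2 : (2,0)
  3 : (3,0)
  4 : (0,1)
  5 : (1,1)
  6 : (2,1)
  7 : (3,1)
distinct pairs in image: 8 / 8 needed
  → bijection onto A×B; projections well-typed.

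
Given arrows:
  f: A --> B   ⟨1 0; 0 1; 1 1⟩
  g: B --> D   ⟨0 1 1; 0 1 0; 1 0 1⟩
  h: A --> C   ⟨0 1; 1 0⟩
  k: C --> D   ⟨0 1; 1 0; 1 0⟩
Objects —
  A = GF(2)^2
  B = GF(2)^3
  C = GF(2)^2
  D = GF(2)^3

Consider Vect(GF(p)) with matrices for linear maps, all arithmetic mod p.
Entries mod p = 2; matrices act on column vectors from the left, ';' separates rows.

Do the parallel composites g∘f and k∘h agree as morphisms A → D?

Path 1 = f;g:
  e0=[1,0] f-->[1,0,1] g-->[1,0,0]
  e1=[0,1] f-->[0,1,1] g-->[0,1,1]
  composite₁ = ⟨1 0; 0 1; 0 1⟩
Path 2 = h;k:
  e0=[1,0] h-->[0,1] k-->[1,0,0]
  e1=[0,1] h-->[1,0] k-->[0,1,1]
  composite₂ = ⟨1 0; 0 1; 0 1⟩
Equal? YES — commutes

Answer: COMMUTES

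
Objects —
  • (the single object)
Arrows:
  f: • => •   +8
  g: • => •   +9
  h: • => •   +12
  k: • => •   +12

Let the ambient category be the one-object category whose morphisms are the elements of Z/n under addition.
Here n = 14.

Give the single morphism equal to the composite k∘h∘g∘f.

Answer: +13

Derivation:
  0 +8≡8 +9≡3 +12≡1 +12≡13  (mod 14)
result: +13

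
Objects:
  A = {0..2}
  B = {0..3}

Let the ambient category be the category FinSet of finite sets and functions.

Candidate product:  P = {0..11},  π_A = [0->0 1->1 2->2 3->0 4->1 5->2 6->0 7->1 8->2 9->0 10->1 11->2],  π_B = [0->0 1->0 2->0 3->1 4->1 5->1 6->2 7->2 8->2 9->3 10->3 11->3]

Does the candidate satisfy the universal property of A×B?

|A|·|B| = 3·4 = 12;  |P| = 12
Check the pairing map k ↦ (π_A(k), π_B(k)):
  0 -> (0,0)
  1 -> (1,0)
  2 -> (2,0)
  3 -> (0,1)
  4 -> (1,1)
  5 -> (2,1)
  6 -> (0,2)
  7 -> (1,2)
  8 -> (2,2)
  9 -> (0,3)
  10 -> (1,3)
  11 -> (2,3)
distinct pairs in image: 12 / 12 needed
  → bijection onto A×B; projections well-typed.

Answer: VALID PRODUCT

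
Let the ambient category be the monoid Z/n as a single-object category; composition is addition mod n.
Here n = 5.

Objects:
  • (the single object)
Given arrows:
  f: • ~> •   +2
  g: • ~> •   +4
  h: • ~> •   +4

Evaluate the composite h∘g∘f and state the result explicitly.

  0 +2≡2 +4≡1 +4≡0  (mod 5)
result: +0

Answer: +0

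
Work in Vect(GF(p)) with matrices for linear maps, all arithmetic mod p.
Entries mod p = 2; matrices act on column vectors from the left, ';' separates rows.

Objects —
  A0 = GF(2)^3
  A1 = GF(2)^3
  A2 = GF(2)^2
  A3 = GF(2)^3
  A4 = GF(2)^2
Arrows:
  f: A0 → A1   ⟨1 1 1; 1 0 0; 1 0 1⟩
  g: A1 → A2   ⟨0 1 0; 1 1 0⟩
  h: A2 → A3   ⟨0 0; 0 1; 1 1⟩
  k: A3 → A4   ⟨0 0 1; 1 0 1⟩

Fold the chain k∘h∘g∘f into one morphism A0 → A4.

Answer: ⟨1 1 1; 1 1 1⟩

Trace:
  e0=(1,0,0) f→(1,1,1) g→(1,0) h→(0,0,1) k→(1,1)
  e1=(0,1,0) f→(1,0,0) g→(0,1) h→(0,1,1) k→(1,1)
  e2=(0,0,1) f→(1,0,1) g→(0,1) h→(0,1,1) k→(1,1)
result: ⟨1 1 1; 1 1 1⟩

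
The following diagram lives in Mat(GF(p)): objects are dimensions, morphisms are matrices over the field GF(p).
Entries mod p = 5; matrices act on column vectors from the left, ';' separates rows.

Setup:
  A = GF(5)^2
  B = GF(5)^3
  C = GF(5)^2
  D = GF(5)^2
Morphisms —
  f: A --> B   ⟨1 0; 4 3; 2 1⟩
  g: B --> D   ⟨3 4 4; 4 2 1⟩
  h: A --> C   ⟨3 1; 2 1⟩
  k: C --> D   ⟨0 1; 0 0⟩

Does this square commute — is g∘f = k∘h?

Answer: DOES NOT COMMUTE

Work:
Along f;g (path 1):
  e0=[1,0] f-->[1,4,2] g-->[2,4]
  e1=[0,1] f-->[0,3,1] g-->[1,2]
  composite₁ = ⟨2 1; 4 2⟩
Along h;k (path 2):
  e0=[1,0] h-->[3,2] k-->[2,0]
  e1=[0,1] h-->[1,1] k-->[1,0]
  composite₂ = ⟨2 1; 0 0⟩
Equal? distinct morphisms ✗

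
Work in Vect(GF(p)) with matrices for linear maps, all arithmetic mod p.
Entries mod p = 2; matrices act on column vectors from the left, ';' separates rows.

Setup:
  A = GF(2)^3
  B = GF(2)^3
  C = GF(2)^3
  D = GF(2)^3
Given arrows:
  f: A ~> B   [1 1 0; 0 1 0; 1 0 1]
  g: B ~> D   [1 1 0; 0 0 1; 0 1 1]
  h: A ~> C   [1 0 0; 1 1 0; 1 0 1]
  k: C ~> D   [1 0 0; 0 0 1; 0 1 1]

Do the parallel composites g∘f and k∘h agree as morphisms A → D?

Answer: DOES NOT COMMUTE

Work:
1) trace f;g:
  e0=(1,0,0) f~>(1,0,1) g~>(1,1,1)
  e1=(0,1,0) f~>(1,1,0) g~>(0,0,1)
  e2=(0,0,1) f~>(0,0,1) g~>(0,1,1)
  ⟦path⟧₁ = [1 0 0; 1 0 1; 1 1 1]
2) trace h;k:
  e0=(1,0,0) h~>(1,1,1) k~>(1,1,0)
  e1=(0,1,0) h~>(0,1,0) k~>(0,0,1)
  e2=(0,0,1) h~>(0,0,1) k~>(0,1,1)
  ⟦path⟧₂ = [1 0 0; 1 0 1; 0 1 1]
Equal? differ; not commutative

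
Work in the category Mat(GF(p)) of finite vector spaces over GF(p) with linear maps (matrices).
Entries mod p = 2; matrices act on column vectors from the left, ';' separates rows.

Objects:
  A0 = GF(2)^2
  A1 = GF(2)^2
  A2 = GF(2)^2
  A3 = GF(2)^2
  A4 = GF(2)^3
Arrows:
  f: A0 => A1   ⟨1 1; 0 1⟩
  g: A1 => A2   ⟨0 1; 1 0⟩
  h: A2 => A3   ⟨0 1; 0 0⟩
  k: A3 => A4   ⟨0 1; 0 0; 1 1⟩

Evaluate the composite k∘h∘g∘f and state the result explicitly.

Answer: ⟨0 0; 0 0; 1 1⟩

Work:
  e0=[1,0] f=>[1,0] g=>[0,1] h=>[1,0] k=>[0,0,1]
  e1=[0,1] f=>[1,1] g=>[1,1] h=>[1,0] k=>[0,0,1]
⟦path⟧: ⟨0 0; 0 0; 1 1⟩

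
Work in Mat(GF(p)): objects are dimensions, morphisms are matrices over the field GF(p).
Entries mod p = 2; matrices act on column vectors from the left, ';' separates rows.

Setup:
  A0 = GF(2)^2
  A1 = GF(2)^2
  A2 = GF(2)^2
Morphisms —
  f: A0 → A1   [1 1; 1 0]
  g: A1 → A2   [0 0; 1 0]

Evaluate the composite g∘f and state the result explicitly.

Answer: [0 0; 1 1]

Derivation:
  e0=(1,0) f→(1,1) g→(0,1)
  e1=(0,1) f→(1,0) g→(0,1)
composite: [0 0; 1 1]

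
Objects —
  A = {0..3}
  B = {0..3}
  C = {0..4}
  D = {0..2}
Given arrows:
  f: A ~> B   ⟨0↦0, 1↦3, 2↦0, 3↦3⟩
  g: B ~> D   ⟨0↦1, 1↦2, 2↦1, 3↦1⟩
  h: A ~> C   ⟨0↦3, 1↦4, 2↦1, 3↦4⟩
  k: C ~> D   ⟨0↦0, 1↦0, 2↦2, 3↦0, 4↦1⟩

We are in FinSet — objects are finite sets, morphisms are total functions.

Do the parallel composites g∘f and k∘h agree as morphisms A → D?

Answer: DOES NOT COMMUTE

Derivation:
Along f;g (path 1):
  0 f~>0 g~>1
  1 f~>3 g~>1
  2 f~>0 g~>1
  3 f~>3 g~>1
  result₁ = ⟨0↦1, 1↦1, 2↦1, 3↦1⟩
Along h;k (path 2):
  0 h~>3 k~>0
  1 h~>4 k~>1
  2 h~>1 k~>0
  3 h~>4 k~>1
  result₂ = ⟨0↦0, 1↦1, 2↦0, 3↦1⟩
Equal? distinct morphisms ✗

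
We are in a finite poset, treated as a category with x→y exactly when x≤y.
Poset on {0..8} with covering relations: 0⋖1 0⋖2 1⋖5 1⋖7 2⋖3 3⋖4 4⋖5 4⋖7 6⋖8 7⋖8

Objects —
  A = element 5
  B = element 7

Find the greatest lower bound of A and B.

Common predecessors of 5,7: {0,1,2,3,4}
  maximal lower bounds 1 and 4 are incomparable: neither 1⊑4 nor 4⊑1
→ no greatest lower bound exists

Answer: NO MEET EXISTS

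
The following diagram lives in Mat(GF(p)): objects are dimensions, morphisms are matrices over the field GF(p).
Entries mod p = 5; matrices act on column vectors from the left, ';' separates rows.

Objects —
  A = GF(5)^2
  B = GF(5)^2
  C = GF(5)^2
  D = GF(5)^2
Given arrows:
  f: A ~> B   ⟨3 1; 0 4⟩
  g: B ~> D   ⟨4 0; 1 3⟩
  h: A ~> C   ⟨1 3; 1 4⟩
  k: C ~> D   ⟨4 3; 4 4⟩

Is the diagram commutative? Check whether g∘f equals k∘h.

Along f;g (path 1):
  e0=(1,0) f~>(3,0) g~>(2,3)
  e1=(0,1) f~>(1,4) g~>(4,3)
  ⟦path⟧₁ = ⟨2 4; 3 3⟩
Along h;k (path 2):
  e0=(1,0) h~>(1,1) k~>(2,3)
  e1=(0,1) h~>(3,4) k~>(4,3)
  ⟦path⟧₂ = ⟨2 4; 3 3⟩
Equal? equal; square commutes

Answer: COMMUTES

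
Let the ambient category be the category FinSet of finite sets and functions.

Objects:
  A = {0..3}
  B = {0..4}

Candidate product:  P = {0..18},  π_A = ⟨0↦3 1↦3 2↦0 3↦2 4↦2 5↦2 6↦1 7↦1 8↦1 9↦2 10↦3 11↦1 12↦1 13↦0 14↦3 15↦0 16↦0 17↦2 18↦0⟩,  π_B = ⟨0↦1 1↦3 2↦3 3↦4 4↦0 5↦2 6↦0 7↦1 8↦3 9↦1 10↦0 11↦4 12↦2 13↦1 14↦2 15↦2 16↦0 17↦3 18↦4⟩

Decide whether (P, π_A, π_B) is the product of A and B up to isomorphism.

Answer: NOT A VALID PRODUCT — |P|=19 ≠ |A|·|B|=20

Trace:
|A|·|B| = 4·5 = 20;  |P| = 19
  → cardinalities differ; no bijection possible.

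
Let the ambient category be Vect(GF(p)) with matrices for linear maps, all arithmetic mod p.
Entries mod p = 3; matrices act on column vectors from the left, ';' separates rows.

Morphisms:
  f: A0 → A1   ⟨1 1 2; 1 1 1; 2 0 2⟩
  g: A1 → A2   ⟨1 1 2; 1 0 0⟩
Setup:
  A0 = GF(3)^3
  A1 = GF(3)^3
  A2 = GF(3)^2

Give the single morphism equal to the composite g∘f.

  e0=(1,0,0) f→(1,1,2) g→(0,1)
  e1=(0,1,0) f→(1,1,0) g→(2,1)
  e2=(0,0,1) f→(2,1,2) g→(1,2)
⟦path⟧: ⟨0 2 1; 1 1 2⟩

Answer: ⟨0 2 1; 1 1 2⟩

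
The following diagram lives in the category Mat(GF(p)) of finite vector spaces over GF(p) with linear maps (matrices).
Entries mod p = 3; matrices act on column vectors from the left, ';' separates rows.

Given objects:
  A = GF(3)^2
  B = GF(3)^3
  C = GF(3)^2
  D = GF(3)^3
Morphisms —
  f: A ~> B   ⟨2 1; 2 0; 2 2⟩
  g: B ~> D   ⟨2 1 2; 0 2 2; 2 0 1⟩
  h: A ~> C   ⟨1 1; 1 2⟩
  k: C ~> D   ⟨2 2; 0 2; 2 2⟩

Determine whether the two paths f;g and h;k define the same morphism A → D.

1) trace f;g:
  e0=⟨1,0⟩ f~>⟨2,2,2⟩ g~>⟨1,2,0⟩
  e1=⟨0,1⟩ f~>⟨1,0,2⟩ g~>⟨0,1,1⟩
  composite₁ = ⟨1 0; 2 1; 0 1⟩
2) trace h;k:
  e0=⟨1,0⟩ h~>⟨1,1⟩ k~>⟨1,2,1⟩
  e1=⟨0,1⟩ h~>⟨1,2⟩ k~>⟨0,1,0⟩
  composite₂ = ⟨1 0; 2 1; 1 0⟩
Equal? distinct morphisms ✗

Answer: DOES NOT COMMUTE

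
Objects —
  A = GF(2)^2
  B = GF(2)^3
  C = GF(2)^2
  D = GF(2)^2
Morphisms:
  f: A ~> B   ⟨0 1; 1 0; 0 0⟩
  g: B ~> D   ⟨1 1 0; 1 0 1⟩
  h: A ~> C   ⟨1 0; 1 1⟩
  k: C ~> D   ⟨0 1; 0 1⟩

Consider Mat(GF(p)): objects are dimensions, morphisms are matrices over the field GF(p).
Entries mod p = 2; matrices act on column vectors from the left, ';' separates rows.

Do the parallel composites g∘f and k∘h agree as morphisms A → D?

Answer: DOES NOT COMMUTE

Work:
Along f;g (path 1):
  e0=⟨1,0⟩ f~>⟨0,1,0⟩ g~>⟨1,0⟩
  e1=⟨0,1⟩ f~>⟨1,0,0⟩ g~>⟨1,1⟩
  result₁ = ⟨1 1; 0 1⟩
Along h;k (path 2):
  e0=⟨1,0⟩ h~>⟨1,1⟩ k~>⟨1,1⟩
  e1=⟨0,1⟩ h~>⟨0,1⟩ k~>⟨1,1⟩
  result₂ = ⟨1 1; 1 1⟩
Equal? differ; not commutative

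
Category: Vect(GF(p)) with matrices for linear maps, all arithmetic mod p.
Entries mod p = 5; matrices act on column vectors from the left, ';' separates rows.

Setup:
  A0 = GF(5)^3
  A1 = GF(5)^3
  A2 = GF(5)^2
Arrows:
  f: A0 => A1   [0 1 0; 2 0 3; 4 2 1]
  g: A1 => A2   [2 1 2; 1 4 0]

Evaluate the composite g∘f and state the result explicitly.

Answer: [0 1 0; 3 1 2]

Derivation:
  e0=(1,0,0) f=>(0,2,4) g=>(0,3)
  e1=(0,1,0) f=>(1,0,2) g=>(1,1)
  e2=(0,0,1) f=>(0,3,1) g=>(0,2)
⟦path⟧: [0 1 0; 3 1 2]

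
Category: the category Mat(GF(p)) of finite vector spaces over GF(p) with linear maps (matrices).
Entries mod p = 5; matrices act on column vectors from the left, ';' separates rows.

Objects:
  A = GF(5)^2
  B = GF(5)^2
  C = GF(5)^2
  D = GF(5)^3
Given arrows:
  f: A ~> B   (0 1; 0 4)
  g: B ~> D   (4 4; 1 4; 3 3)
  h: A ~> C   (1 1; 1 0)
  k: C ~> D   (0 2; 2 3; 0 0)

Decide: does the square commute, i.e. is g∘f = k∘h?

Along f;g (path 1):
  e0=(1,0) f~>(0,0) g~>(0,0,0)
  e1=(0,1) f~>(1,4) g~>(0,2,0)
  composite₁ = (0 0; 0 2; 0 0)
Along h;k (path 2):
  e0=(1,0) h~>(1,1) k~>(2,0,0)
  e1=(0,1) h~>(1,0) k~>(0,2,0)
  composite₂ = (2 0; 0 2; 0 0)
Equal? NO — does not commute

Answer: DOES NOT COMMUTE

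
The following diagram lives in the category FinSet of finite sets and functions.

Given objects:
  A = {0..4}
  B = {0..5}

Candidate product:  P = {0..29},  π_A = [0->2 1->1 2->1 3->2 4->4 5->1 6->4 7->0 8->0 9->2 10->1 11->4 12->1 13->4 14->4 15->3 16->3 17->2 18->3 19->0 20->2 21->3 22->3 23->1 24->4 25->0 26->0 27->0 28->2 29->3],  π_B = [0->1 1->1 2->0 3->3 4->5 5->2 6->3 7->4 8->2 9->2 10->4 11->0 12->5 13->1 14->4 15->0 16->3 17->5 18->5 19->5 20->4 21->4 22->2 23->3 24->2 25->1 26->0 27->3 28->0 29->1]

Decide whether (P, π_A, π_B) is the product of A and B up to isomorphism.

Answer: VALID PRODUCT

Trace:
|A|·|B| = 5·6 = 30;  |P| = 30
Check the pairing map k ↦ (π_A(k), π_B(k)):
  0 -> (2,1)
  1 -> (1,1)
  2 -> (1,0)
  3 -> (2,3)
  4 -> (4,5)
  5 -> (1,2)
  6 -> (4,3)
  7 -> (0,4)
  8 -> (0,2)
  9 -> (2,2)
  10 -> (1,4)
  11 -> (4,0)
  12 -> (1,5)
  13 -> (4,1)
  14 -> (4,4)
  15 -> (3,0)
  16 -> (3,3)
  17 -> (2,5)
  18 -> (3,5)
  19 -> (0,5)
  20 -> (2,4)
  21 -> (3,4)
  22 -> (3,2)
  23 -> (1,3)
  24 -> (4,2)
  25 -> (0,1)
  26 -> (0,0)
  27 -> (0,3)
  28 -> (2,0)
  29 -> (3,1)
distinct pairs in image: 30 / 30 needed
  → bijection onto A×B; projections well-typed.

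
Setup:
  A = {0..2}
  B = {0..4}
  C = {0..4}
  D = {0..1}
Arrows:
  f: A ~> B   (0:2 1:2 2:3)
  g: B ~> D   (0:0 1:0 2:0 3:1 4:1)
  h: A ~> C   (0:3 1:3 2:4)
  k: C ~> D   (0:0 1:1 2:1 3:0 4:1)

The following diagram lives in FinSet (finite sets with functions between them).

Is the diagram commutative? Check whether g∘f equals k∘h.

Answer: COMMUTES

Work:
1) trace f;g:
  0 f~>2 g~>0
  1 f~>2 g~>0
  2 f~>3 g~>1
  composite₁ = (0:0 1:0 2:1)
2) trace h;k:
  0 h~>3 k~>0
  1 h~>3 k~>0
  2 h~>4 k~>1
  composite₂ = (0:0 1:0 2:1)
Equal? YES — commutes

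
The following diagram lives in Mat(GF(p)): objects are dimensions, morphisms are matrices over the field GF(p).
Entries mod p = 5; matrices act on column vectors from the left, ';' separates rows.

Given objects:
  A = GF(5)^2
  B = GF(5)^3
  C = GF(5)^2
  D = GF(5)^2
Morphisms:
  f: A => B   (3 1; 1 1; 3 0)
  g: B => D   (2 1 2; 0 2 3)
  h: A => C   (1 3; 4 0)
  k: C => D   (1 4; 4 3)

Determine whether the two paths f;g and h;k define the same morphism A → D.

Answer: DOES NOT COMMUTE

Derivation:
Along f;g (path 1):
  e0=⟨1,0⟩ f=>⟨3,1,3⟩ g=>⟨3,1⟩
  e1=⟨0,1⟩ f=>⟨1,1,0⟩ g=>⟨3,2⟩
  composite₁ = (3 3; 1 2)
Along h;k (path 2):
  e0=⟨1,0⟩ h=>⟨1,4⟩ k=>⟨2,1⟩
  e1=⟨0,1⟩ h=>⟨3,0⟩ k=>⟨3,2⟩
  composite₂ = (2 3; 1 2)
Equal? distinct morphisms ✗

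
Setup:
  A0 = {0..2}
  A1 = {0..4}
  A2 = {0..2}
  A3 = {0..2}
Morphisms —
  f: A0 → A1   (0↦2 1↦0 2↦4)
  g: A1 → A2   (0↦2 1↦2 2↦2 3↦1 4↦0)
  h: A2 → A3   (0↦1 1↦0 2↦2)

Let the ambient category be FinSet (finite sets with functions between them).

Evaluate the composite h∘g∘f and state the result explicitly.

  0 f→2 g→2 h→2
  1 f→0 g→2 h→2
  2 f→4 g→0 h→1
result: (0↦2 1↦2 2↦1)

Answer: (0↦2 1↦2 2↦1)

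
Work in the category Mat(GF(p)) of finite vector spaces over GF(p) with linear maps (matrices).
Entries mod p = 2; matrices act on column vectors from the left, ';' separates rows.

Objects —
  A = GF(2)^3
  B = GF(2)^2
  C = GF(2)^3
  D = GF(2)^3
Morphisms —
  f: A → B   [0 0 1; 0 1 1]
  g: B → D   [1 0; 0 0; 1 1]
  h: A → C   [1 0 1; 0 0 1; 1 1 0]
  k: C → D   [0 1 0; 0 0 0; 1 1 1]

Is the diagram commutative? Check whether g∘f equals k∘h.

Answer: COMMUTES

Work:
1) trace f;g:
  e0=⟨1,0,0⟩ f→⟨0,0⟩ g→⟨0,0,0⟩
  e1=⟨0,1,0⟩ f→⟨0,1⟩ g→⟨0,0,1⟩
  e2=⟨0,0,1⟩ f→⟨1,1⟩ g→⟨1,0,0⟩
  ⟦path⟧₁ = [0 0 1; 0 0 0; 0 1 0]
2) trace h;k:
  e0=⟨1,0,0⟩ h→⟨1,0,1⟩ k→⟨0,0,0⟩
  e1=⟨0,1,0⟩ h→⟨0,0,1⟩ k→⟨0,0,1⟩
  e2=⟨0,0,1⟩ h→⟨1,1,0⟩ k→⟨1,0,0⟩
  ⟦path⟧₂ = [0 0 1; 0 0 0; 0 1 0]
Equal? YES — commutes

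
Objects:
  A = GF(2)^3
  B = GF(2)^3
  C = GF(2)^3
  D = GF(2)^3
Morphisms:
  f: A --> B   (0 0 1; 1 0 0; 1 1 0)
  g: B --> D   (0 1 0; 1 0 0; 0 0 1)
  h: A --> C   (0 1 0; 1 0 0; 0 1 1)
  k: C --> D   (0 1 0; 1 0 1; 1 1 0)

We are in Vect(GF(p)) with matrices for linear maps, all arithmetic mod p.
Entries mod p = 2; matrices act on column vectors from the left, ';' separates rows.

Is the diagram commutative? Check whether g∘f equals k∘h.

Path 1 = f;g:
  e0=(1,0,0) f-->(0,1,1) g-->(1,0,1)
  e1=(0,1,0) f-->(0,0,1) g-->(0,0,1)
  e2=(0,0,1) f-->(1,0,0) g-->(0,1,0)
  ⟦path⟧₁ = (1 0 0; 0 0 1; 1 1 0)
Path 2 = h;k:
  e0=(1,0,0) h-->(0,1,0) k-->(1,0,1)
  e1=(0,1,0) h-->(1,0,1) k-->(0,0,1)
  e2=(0,0,1) h-->(0,0,1) k-->(0,1,0)
  ⟦path⟧₂ = (1 0 0; 0 0 1; 1 1 0)
Equal? same morphism ✓

Answer: COMMUTES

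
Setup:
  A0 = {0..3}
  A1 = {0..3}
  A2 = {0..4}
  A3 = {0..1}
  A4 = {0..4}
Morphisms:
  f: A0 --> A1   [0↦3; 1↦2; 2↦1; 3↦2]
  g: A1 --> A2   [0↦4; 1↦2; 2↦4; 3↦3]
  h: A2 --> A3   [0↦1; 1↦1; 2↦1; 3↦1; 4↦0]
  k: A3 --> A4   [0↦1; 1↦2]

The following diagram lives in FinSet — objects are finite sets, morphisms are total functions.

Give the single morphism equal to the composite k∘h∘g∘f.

  0 f-->3 g-->3 h-->1 k-->2
  1 f-->2 g-->4 h-->0 k-->1
  2 f-->1 g-->2 h-->1 k-->2
  3 f-->2 g-->4 h-->0 k-->1
result: [0↦2; 1↦1; 2↦2; 3↦1]

Answer: [0↦2; 1↦1; 2↦2; 3↦1]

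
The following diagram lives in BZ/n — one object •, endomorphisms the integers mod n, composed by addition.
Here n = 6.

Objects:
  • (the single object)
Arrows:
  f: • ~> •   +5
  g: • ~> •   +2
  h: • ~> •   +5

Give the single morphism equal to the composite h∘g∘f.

Answer: +0

Derivation:
  0 +5≡5 +2≡1 +5≡0  (mod 6)
⟦path⟧: +0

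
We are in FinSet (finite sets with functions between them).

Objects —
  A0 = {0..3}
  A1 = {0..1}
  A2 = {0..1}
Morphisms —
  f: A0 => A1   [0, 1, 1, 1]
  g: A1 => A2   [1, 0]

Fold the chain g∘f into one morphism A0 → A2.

  0 f=>0 g=>1
  1 f=>1 g=>0
  2 f=>1 g=>0
  3 f=>1 g=>0
result: [1, 0, 0, 0]

Answer: [1, 0, 0, 0]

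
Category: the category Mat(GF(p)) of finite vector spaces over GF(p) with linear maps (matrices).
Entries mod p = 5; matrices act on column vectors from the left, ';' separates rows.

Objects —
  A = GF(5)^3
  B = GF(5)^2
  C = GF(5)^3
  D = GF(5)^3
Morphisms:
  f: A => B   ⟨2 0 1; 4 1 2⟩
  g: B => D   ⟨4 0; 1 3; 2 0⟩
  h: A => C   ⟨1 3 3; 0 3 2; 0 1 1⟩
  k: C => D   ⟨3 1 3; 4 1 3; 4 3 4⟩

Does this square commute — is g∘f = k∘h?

Answer: COMMUTES

Derivation:
1) trace f;g:
  e0=(1,0,0) f=>(2,4) g=>(3,4,4)
  e1=(0,1,0) f=>(0,1) g=>(0,3,0)
  e2=(0,0,1) f=>(1,2) g=>(4,2,2)
  ⟦path⟧₁ = ⟨3 0 4; 4 3 2; 4 0 2⟩
2) trace h;k:
  e0=(1,0,0) h=>(1,0,0) k=>(3,4,4)
  e1=(0,1,0) h=>(3,3,1) k=>(0,3,0)
  e2=(0,0,1) h=>(3,2,1) k=>(4,2,2)
  ⟦path⟧₂ = ⟨3 0 4; 4 3 2; 4 0 2⟩
Equal? YES — commutes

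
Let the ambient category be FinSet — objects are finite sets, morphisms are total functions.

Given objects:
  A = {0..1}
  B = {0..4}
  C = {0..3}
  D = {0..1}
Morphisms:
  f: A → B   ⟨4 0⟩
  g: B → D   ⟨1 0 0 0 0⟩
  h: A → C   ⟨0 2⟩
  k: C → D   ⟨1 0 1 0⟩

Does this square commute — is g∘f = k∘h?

Answer: DOES NOT COMMUTE

Derivation:
1) trace f;g:
  0 f→4 g→0
  1 f→0 g→1
  ⟦path⟧₁ = ⟨0 1⟩
2) trace h;k:
  0 h→0 k→1
  1 h→2 k→1
  ⟦path⟧₂ = ⟨1 1⟩
Equal? distinct morphisms ✗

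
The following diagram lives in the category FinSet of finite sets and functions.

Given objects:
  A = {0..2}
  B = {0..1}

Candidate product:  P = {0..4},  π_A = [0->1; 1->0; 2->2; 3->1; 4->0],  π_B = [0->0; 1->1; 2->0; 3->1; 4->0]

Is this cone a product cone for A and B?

|A|·|B| = 3·2 = 6;  |P| = 5
  → cardinalities differ; no bijection possible.

Answer: NOT A VALID PRODUCT — |P|=5 ≠ |A|·|B|=6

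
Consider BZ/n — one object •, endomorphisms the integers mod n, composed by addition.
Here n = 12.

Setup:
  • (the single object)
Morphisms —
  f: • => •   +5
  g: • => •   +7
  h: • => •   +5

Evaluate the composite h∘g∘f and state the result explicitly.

  0 +5≡5 +7≡0 +5≡5  (mod 12)
⟦path⟧: +5

Answer: +5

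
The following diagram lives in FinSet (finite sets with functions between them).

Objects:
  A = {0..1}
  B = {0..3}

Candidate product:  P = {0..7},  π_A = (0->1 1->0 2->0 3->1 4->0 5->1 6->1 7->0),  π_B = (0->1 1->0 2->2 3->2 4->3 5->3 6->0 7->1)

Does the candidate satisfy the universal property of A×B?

Answer: VALID PRODUCT

Trace:
|A|·|B| = 2·4 = 8;  |P| = 8
Check the pairing map k ↦ (π_A(k), π_B(k)):
  0 -> (1,1)
  1 -> (0,0)
  2 -> (0,2)
  3 -> (1,2)
  4 -> (0,3)
  5 -> (1,3)
  6 -> (1,0)
  7 -> (0,1)
distinct pairs in image: 8 / 8 needed
  → bijection onto A×B; projections well-typed.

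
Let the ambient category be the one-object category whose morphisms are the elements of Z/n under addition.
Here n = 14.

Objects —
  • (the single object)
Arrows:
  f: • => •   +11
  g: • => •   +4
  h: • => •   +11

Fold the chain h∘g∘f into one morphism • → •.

Answer: +12

Derivation:
  0 +11≡11 +4≡1 +11≡12  (mod 14)
⟦path⟧: +12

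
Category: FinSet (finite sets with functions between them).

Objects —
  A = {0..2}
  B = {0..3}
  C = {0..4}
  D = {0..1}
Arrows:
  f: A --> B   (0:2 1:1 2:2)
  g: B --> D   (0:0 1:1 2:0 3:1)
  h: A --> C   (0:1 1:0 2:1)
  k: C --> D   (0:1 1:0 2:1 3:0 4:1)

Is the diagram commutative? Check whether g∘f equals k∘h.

Path 1 = f;g:
  0 f-->2 g-->0
  1 f-->1 g-->1
  2 f-->2 g-->0
  ⟦path⟧₁ = (0:0 1:1 2:0)
Path 2 = h;k:
  0 h-->1 k-->0
  1 h-->0 k-->1
  2 h-->1 k-->0
  ⟦path⟧₂ = (0:0 1:1 2:0)
Equal? same morphism ✓

Answer: COMMUTES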